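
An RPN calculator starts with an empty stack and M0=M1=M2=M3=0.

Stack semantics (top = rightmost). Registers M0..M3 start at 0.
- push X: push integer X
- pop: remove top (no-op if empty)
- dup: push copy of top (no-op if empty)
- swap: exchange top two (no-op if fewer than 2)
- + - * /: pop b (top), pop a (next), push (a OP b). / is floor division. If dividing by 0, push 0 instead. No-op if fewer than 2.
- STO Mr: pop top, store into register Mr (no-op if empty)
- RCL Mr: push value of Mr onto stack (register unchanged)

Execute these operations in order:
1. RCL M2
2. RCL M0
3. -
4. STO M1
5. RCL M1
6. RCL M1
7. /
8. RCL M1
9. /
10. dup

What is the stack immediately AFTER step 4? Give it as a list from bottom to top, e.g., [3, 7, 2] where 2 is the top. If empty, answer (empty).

After op 1 (RCL M2): stack=[0] mem=[0,0,0,0]
After op 2 (RCL M0): stack=[0,0] mem=[0,0,0,0]
After op 3 (-): stack=[0] mem=[0,0,0,0]
After op 4 (STO M1): stack=[empty] mem=[0,0,0,0]

(empty)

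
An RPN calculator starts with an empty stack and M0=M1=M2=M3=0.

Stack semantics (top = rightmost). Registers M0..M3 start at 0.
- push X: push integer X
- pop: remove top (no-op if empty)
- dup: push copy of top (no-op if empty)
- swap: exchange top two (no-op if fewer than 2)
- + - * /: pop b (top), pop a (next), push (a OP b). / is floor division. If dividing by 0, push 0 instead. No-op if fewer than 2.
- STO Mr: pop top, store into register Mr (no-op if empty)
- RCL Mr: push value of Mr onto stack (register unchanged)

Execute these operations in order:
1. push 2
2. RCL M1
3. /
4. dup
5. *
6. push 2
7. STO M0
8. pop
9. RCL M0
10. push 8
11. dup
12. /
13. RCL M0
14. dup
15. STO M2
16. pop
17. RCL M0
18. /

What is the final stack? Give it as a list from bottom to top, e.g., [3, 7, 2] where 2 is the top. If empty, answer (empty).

After op 1 (push 2): stack=[2] mem=[0,0,0,0]
After op 2 (RCL M1): stack=[2,0] mem=[0,0,0,0]
After op 3 (/): stack=[0] mem=[0,0,0,0]
After op 4 (dup): stack=[0,0] mem=[0,0,0,0]
After op 5 (*): stack=[0] mem=[0,0,0,0]
After op 6 (push 2): stack=[0,2] mem=[0,0,0,0]
After op 7 (STO M0): stack=[0] mem=[2,0,0,0]
After op 8 (pop): stack=[empty] mem=[2,0,0,0]
After op 9 (RCL M0): stack=[2] mem=[2,0,0,0]
After op 10 (push 8): stack=[2,8] mem=[2,0,0,0]
After op 11 (dup): stack=[2,8,8] mem=[2,0,0,0]
After op 12 (/): stack=[2,1] mem=[2,0,0,0]
After op 13 (RCL M0): stack=[2,1,2] mem=[2,0,0,0]
After op 14 (dup): stack=[2,1,2,2] mem=[2,0,0,0]
After op 15 (STO M2): stack=[2,1,2] mem=[2,0,2,0]
After op 16 (pop): stack=[2,1] mem=[2,0,2,0]
After op 17 (RCL M0): stack=[2,1,2] mem=[2,0,2,0]
After op 18 (/): stack=[2,0] mem=[2,0,2,0]

Answer: [2, 0]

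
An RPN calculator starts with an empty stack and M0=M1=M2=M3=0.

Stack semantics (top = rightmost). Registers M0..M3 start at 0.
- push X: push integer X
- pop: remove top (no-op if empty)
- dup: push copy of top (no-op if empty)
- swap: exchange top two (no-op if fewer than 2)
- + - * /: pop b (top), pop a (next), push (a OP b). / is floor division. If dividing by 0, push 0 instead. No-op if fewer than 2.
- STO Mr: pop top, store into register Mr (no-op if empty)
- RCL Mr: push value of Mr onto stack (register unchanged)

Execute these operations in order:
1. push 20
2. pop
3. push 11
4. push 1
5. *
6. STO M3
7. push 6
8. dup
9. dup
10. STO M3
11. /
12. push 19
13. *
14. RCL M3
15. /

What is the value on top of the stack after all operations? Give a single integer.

After op 1 (push 20): stack=[20] mem=[0,0,0,0]
After op 2 (pop): stack=[empty] mem=[0,0,0,0]
After op 3 (push 11): stack=[11] mem=[0,0,0,0]
After op 4 (push 1): stack=[11,1] mem=[0,0,0,0]
After op 5 (*): stack=[11] mem=[0,0,0,0]
After op 6 (STO M3): stack=[empty] mem=[0,0,0,11]
After op 7 (push 6): stack=[6] mem=[0,0,0,11]
After op 8 (dup): stack=[6,6] mem=[0,0,0,11]
After op 9 (dup): stack=[6,6,6] mem=[0,0,0,11]
After op 10 (STO M3): stack=[6,6] mem=[0,0,0,6]
After op 11 (/): stack=[1] mem=[0,0,0,6]
After op 12 (push 19): stack=[1,19] mem=[0,0,0,6]
After op 13 (*): stack=[19] mem=[0,0,0,6]
After op 14 (RCL M3): stack=[19,6] mem=[0,0,0,6]
After op 15 (/): stack=[3] mem=[0,0,0,6]

Answer: 3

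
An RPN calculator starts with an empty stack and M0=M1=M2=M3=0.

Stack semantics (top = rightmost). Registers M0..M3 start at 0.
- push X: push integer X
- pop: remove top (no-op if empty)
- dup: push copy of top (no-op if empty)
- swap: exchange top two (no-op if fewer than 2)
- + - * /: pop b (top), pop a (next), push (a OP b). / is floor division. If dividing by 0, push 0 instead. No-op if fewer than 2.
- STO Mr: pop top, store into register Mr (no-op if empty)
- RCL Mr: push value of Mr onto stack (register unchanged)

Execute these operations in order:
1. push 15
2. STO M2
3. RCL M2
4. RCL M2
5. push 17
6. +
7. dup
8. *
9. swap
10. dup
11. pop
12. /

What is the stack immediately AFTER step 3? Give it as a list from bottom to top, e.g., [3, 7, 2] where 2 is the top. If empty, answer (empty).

After op 1 (push 15): stack=[15] mem=[0,0,0,0]
After op 2 (STO M2): stack=[empty] mem=[0,0,15,0]
After op 3 (RCL M2): stack=[15] mem=[0,0,15,0]

[15]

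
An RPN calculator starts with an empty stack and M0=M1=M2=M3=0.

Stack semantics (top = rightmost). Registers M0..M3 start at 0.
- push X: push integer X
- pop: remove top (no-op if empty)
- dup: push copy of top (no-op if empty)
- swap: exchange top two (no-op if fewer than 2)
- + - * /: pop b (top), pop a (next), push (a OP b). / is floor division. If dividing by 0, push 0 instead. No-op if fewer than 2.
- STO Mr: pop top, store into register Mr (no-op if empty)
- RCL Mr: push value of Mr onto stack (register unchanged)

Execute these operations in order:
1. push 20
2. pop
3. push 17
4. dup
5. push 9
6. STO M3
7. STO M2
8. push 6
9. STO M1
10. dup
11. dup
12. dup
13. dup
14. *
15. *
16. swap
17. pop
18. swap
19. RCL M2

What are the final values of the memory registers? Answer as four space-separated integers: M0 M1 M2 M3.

After op 1 (push 20): stack=[20] mem=[0,0,0,0]
After op 2 (pop): stack=[empty] mem=[0,0,0,0]
After op 3 (push 17): stack=[17] mem=[0,0,0,0]
After op 4 (dup): stack=[17,17] mem=[0,0,0,0]
After op 5 (push 9): stack=[17,17,9] mem=[0,0,0,0]
After op 6 (STO M3): stack=[17,17] mem=[0,0,0,9]
After op 7 (STO M2): stack=[17] mem=[0,0,17,9]
After op 8 (push 6): stack=[17,6] mem=[0,0,17,9]
After op 9 (STO M1): stack=[17] mem=[0,6,17,9]
After op 10 (dup): stack=[17,17] mem=[0,6,17,9]
After op 11 (dup): stack=[17,17,17] mem=[0,6,17,9]
After op 12 (dup): stack=[17,17,17,17] mem=[0,6,17,9]
After op 13 (dup): stack=[17,17,17,17,17] mem=[0,6,17,9]
After op 14 (*): stack=[17,17,17,289] mem=[0,6,17,9]
After op 15 (*): stack=[17,17,4913] mem=[0,6,17,9]
After op 16 (swap): stack=[17,4913,17] mem=[0,6,17,9]
After op 17 (pop): stack=[17,4913] mem=[0,6,17,9]
After op 18 (swap): stack=[4913,17] mem=[0,6,17,9]
After op 19 (RCL M2): stack=[4913,17,17] mem=[0,6,17,9]

Answer: 0 6 17 9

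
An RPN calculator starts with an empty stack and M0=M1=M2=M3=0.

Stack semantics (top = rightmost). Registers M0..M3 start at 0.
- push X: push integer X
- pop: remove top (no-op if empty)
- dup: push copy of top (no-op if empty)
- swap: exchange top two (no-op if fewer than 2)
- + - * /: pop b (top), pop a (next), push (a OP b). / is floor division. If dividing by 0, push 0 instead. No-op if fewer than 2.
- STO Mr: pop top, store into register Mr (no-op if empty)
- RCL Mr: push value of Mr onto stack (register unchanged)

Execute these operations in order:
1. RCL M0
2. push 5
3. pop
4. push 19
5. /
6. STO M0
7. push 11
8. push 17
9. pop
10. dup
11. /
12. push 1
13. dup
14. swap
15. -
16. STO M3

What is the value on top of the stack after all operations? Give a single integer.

After op 1 (RCL M0): stack=[0] mem=[0,0,0,0]
After op 2 (push 5): stack=[0,5] mem=[0,0,0,0]
After op 3 (pop): stack=[0] mem=[0,0,0,0]
After op 4 (push 19): stack=[0,19] mem=[0,0,0,0]
After op 5 (/): stack=[0] mem=[0,0,0,0]
After op 6 (STO M0): stack=[empty] mem=[0,0,0,0]
After op 7 (push 11): stack=[11] mem=[0,0,0,0]
After op 8 (push 17): stack=[11,17] mem=[0,0,0,0]
After op 9 (pop): stack=[11] mem=[0,0,0,0]
After op 10 (dup): stack=[11,11] mem=[0,0,0,0]
After op 11 (/): stack=[1] mem=[0,0,0,0]
After op 12 (push 1): stack=[1,1] mem=[0,0,0,0]
After op 13 (dup): stack=[1,1,1] mem=[0,0,0,0]
After op 14 (swap): stack=[1,1,1] mem=[0,0,0,0]
After op 15 (-): stack=[1,0] mem=[0,0,0,0]
After op 16 (STO M3): stack=[1] mem=[0,0,0,0]

Answer: 1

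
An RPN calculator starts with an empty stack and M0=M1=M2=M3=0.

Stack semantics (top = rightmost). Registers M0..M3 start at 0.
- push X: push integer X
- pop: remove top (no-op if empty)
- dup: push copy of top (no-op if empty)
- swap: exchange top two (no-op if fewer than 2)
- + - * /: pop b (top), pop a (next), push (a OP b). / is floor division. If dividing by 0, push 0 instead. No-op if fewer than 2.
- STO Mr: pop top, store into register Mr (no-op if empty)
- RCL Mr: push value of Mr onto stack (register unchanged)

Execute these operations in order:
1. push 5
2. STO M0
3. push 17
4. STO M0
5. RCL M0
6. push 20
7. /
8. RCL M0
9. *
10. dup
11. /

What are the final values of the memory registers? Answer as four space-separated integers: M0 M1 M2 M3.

After op 1 (push 5): stack=[5] mem=[0,0,0,0]
After op 2 (STO M0): stack=[empty] mem=[5,0,0,0]
After op 3 (push 17): stack=[17] mem=[5,0,0,0]
After op 4 (STO M0): stack=[empty] mem=[17,0,0,0]
After op 5 (RCL M0): stack=[17] mem=[17,0,0,0]
After op 6 (push 20): stack=[17,20] mem=[17,0,0,0]
After op 7 (/): stack=[0] mem=[17,0,0,0]
After op 8 (RCL M0): stack=[0,17] mem=[17,0,0,0]
After op 9 (*): stack=[0] mem=[17,0,0,0]
After op 10 (dup): stack=[0,0] mem=[17,0,0,0]
After op 11 (/): stack=[0] mem=[17,0,0,0]

Answer: 17 0 0 0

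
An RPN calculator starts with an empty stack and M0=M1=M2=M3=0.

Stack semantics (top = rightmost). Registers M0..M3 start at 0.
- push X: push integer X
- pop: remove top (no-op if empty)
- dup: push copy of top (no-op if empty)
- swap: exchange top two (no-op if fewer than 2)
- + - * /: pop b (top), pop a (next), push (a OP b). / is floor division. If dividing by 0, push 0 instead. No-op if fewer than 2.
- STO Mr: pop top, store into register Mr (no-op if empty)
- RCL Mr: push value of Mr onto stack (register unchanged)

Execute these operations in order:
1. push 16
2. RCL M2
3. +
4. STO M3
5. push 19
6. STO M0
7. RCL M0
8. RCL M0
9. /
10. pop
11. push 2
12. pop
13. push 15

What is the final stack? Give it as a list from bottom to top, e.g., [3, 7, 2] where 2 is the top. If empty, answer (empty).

Answer: [15]

Derivation:
After op 1 (push 16): stack=[16] mem=[0,0,0,0]
After op 2 (RCL M2): stack=[16,0] mem=[0,0,0,0]
After op 3 (+): stack=[16] mem=[0,0,0,0]
After op 4 (STO M3): stack=[empty] mem=[0,0,0,16]
After op 5 (push 19): stack=[19] mem=[0,0,0,16]
After op 6 (STO M0): stack=[empty] mem=[19,0,0,16]
After op 7 (RCL M0): stack=[19] mem=[19,0,0,16]
After op 8 (RCL M0): stack=[19,19] mem=[19,0,0,16]
After op 9 (/): stack=[1] mem=[19,0,0,16]
After op 10 (pop): stack=[empty] mem=[19,0,0,16]
After op 11 (push 2): stack=[2] mem=[19,0,0,16]
After op 12 (pop): stack=[empty] mem=[19,0,0,16]
After op 13 (push 15): stack=[15] mem=[19,0,0,16]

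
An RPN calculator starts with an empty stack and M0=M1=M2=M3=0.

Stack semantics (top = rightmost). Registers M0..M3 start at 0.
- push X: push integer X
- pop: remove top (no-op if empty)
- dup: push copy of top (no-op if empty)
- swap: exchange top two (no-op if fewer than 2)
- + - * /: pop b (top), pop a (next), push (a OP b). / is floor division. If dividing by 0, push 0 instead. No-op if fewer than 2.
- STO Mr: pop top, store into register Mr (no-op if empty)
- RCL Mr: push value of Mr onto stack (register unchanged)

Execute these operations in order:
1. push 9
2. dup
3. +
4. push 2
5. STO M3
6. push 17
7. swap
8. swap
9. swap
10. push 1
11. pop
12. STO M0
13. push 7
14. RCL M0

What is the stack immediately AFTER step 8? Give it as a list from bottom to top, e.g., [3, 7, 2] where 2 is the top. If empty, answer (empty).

After op 1 (push 9): stack=[9] mem=[0,0,0,0]
After op 2 (dup): stack=[9,9] mem=[0,0,0,0]
After op 3 (+): stack=[18] mem=[0,0,0,0]
After op 4 (push 2): stack=[18,2] mem=[0,0,0,0]
After op 5 (STO M3): stack=[18] mem=[0,0,0,2]
After op 6 (push 17): stack=[18,17] mem=[0,0,0,2]
After op 7 (swap): stack=[17,18] mem=[0,0,0,2]
After op 8 (swap): stack=[18,17] mem=[0,0,0,2]

[18, 17]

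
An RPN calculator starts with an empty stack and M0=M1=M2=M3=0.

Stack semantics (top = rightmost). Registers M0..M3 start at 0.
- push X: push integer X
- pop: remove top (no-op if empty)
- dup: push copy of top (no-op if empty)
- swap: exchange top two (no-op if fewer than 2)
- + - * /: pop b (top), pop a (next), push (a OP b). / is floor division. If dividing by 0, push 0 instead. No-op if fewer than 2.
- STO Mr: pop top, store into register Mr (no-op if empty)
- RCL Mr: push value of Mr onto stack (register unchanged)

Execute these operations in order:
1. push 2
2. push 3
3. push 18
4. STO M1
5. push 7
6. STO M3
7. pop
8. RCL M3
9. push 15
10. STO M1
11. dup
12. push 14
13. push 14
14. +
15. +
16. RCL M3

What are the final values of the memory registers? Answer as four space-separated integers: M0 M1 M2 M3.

After op 1 (push 2): stack=[2] mem=[0,0,0,0]
After op 2 (push 3): stack=[2,3] mem=[0,0,0,0]
After op 3 (push 18): stack=[2,3,18] mem=[0,0,0,0]
After op 4 (STO M1): stack=[2,3] mem=[0,18,0,0]
After op 5 (push 7): stack=[2,3,7] mem=[0,18,0,0]
After op 6 (STO M3): stack=[2,3] mem=[0,18,0,7]
After op 7 (pop): stack=[2] mem=[0,18,0,7]
After op 8 (RCL M3): stack=[2,7] mem=[0,18,0,7]
After op 9 (push 15): stack=[2,7,15] mem=[0,18,0,7]
After op 10 (STO M1): stack=[2,7] mem=[0,15,0,7]
After op 11 (dup): stack=[2,7,7] mem=[0,15,0,7]
After op 12 (push 14): stack=[2,7,7,14] mem=[0,15,0,7]
After op 13 (push 14): stack=[2,7,7,14,14] mem=[0,15,0,7]
After op 14 (+): stack=[2,7,7,28] mem=[0,15,0,7]
After op 15 (+): stack=[2,7,35] mem=[0,15,0,7]
After op 16 (RCL M3): stack=[2,7,35,7] mem=[0,15,0,7]

Answer: 0 15 0 7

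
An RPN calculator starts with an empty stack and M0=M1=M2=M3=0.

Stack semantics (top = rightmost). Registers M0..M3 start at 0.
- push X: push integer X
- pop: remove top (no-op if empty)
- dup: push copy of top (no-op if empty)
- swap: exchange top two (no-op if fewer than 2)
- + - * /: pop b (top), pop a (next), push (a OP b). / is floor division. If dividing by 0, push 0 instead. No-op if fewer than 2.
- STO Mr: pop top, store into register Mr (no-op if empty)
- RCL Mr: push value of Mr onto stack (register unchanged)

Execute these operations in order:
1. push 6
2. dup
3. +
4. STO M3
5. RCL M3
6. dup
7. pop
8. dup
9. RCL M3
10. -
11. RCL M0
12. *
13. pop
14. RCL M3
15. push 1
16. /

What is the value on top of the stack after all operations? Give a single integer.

Answer: 12

Derivation:
After op 1 (push 6): stack=[6] mem=[0,0,0,0]
After op 2 (dup): stack=[6,6] mem=[0,0,0,0]
After op 3 (+): stack=[12] mem=[0,0,0,0]
After op 4 (STO M3): stack=[empty] mem=[0,0,0,12]
After op 5 (RCL M3): stack=[12] mem=[0,0,0,12]
After op 6 (dup): stack=[12,12] mem=[0,0,0,12]
After op 7 (pop): stack=[12] mem=[0,0,0,12]
After op 8 (dup): stack=[12,12] mem=[0,0,0,12]
After op 9 (RCL M3): stack=[12,12,12] mem=[0,0,0,12]
After op 10 (-): stack=[12,0] mem=[0,0,0,12]
After op 11 (RCL M0): stack=[12,0,0] mem=[0,0,0,12]
After op 12 (*): stack=[12,0] mem=[0,0,0,12]
After op 13 (pop): stack=[12] mem=[0,0,0,12]
After op 14 (RCL M3): stack=[12,12] mem=[0,0,0,12]
After op 15 (push 1): stack=[12,12,1] mem=[0,0,0,12]
After op 16 (/): stack=[12,12] mem=[0,0,0,12]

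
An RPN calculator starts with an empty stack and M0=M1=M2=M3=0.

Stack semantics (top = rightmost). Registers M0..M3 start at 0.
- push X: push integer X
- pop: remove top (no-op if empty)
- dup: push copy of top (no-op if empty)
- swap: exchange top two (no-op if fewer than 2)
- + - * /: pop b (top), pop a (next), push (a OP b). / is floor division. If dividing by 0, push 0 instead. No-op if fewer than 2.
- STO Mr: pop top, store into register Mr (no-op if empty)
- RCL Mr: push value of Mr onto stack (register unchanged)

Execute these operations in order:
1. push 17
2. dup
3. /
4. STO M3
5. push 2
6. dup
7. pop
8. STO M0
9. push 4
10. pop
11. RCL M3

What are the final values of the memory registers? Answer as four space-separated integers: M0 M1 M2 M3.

Answer: 2 0 0 1

Derivation:
After op 1 (push 17): stack=[17] mem=[0,0,0,0]
After op 2 (dup): stack=[17,17] mem=[0,0,0,0]
After op 3 (/): stack=[1] mem=[0,0,0,0]
After op 4 (STO M3): stack=[empty] mem=[0,0,0,1]
After op 5 (push 2): stack=[2] mem=[0,0,0,1]
After op 6 (dup): stack=[2,2] mem=[0,0,0,1]
After op 7 (pop): stack=[2] mem=[0,0,0,1]
After op 8 (STO M0): stack=[empty] mem=[2,0,0,1]
After op 9 (push 4): stack=[4] mem=[2,0,0,1]
After op 10 (pop): stack=[empty] mem=[2,0,0,1]
After op 11 (RCL M3): stack=[1] mem=[2,0,0,1]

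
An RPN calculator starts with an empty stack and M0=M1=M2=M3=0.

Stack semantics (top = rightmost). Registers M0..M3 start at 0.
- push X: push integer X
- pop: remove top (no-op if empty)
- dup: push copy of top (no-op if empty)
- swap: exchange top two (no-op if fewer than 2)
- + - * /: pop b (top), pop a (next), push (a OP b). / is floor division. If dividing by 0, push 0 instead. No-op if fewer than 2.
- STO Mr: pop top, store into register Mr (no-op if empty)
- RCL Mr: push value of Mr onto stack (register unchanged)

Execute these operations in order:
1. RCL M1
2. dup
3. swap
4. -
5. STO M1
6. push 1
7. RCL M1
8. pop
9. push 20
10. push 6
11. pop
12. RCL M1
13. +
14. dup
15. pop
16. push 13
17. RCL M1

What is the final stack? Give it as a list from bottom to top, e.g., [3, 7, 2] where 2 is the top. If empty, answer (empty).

After op 1 (RCL M1): stack=[0] mem=[0,0,0,0]
After op 2 (dup): stack=[0,0] mem=[0,0,0,0]
After op 3 (swap): stack=[0,0] mem=[0,0,0,0]
After op 4 (-): stack=[0] mem=[0,0,0,0]
After op 5 (STO M1): stack=[empty] mem=[0,0,0,0]
After op 6 (push 1): stack=[1] mem=[0,0,0,0]
After op 7 (RCL M1): stack=[1,0] mem=[0,0,0,0]
After op 8 (pop): stack=[1] mem=[0,0,0,0]
After op 9 (push 20): stack=[1,20] mem=[0,0,0,0]
After op 10 (push 6): stack=[1,20,6] mem=[0,0,0,0]
After op 11 (pop): stack=[1,20] mem=[0,0,0,0]
After op 12 (RCL M1): stack=[1,20,0] mem=[0,0,0,0]
After op 13 (+): stack=[1,20] mem=[0,0,0,0]
After op 14 (dup): stack=[1,20,20] mem=[0,0,0,0]
After op 15 (pop): stack=[1,20] mem=[0,0,0,0]
After op 16 (push 13): stack=[1,20,13] mem=[0,0,0,0]
After op 17 (RCL M1): stack=[1,20,13,0] mem=[0,0,0,0]

Answer: [1, 20, 13, 0]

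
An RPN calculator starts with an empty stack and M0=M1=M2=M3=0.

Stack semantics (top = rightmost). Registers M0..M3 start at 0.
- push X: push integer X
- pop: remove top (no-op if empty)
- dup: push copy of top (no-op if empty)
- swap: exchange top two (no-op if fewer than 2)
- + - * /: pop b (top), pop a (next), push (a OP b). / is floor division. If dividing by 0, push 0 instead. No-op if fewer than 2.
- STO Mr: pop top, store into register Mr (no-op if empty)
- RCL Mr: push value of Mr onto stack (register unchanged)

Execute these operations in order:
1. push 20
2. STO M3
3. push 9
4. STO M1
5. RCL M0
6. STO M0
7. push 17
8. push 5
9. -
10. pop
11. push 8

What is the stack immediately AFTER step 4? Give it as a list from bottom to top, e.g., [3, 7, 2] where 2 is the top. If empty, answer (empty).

After op 1 (push 20): stack=[20] mem=[0,0,0,0]
After op 2 (STO M3): stack=[empty] mem=[0,0,0,20]
After op 3 (push 9): stack=[9] mem=[0,0,0,20]
After op 4 (STO M1): stack=[empty] mem=[0,9,0,20]

(empty)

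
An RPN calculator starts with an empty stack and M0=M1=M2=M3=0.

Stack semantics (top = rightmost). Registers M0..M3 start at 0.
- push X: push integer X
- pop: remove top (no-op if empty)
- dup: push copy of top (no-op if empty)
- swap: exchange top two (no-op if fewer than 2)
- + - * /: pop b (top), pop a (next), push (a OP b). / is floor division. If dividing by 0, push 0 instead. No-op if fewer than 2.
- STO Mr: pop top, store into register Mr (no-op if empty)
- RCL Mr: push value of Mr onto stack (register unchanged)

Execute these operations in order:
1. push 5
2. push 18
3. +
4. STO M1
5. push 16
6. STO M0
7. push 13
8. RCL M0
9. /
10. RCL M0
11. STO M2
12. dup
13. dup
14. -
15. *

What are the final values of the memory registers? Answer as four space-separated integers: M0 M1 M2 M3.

Answer: 16 23 16 0

Derivation:
After op 1 (push 5): stack=[5] mem=[0,0,0,0]
After op 2 (push 18): stack=[5,18] mem=[0,0,0,0]
After op 3 (+): stack=[23] mem=[0,0,0,0]
After op 4 (STO M1): stack=[empty] mem=[0,23,0,0]
After op 5 (push 16): stack=[16] mem=[0,23,0,0]
After op 6 (STO M0): stack=[empty] mem=[16,23,0,0]
After op 7 (push 13): stack=[13] mem=[16,23,0,0]
After op 8 (RCL M0): stack=[13,16] mem=[16,23,0,0]
After op 9 (/): stack=[0] mem=[16,23,0,0]
After op 10 (RCL M0): stack=[0,16] mem=[16,23,0,0]
After op 11 (STO M2): stack=[0] mem=[16,23,16,0]
After op 12 (dup): stack=[0,0] mem=[16,23,16,0]
After op 13 (dup): stack=[0,0,0] mem=[16,23,16,0]
After op 14 (-): stack=[0,0] mem=[16,23,16,0]
After op 15 (*): stack=[0] mem=[16,23,16,0]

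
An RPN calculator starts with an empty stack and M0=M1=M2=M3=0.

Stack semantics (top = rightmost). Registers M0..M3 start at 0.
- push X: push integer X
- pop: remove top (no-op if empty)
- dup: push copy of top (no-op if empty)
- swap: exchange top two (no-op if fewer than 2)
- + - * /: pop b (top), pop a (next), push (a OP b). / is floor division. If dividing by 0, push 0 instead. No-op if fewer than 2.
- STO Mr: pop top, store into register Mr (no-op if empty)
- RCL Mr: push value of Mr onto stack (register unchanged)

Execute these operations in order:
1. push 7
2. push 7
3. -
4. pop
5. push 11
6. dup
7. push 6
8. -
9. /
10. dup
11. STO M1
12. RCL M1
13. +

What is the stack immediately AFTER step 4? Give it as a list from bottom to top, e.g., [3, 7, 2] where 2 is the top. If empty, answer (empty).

After op 1 (push 7): stack=[7] mem=[0,0,0,0]
After op 2 (push 7): stack=[7,7] mem=[0,0,0,0]
After op 3 (-): stack=[0] mem=[0,0,0,0]
After op 4 (pop): stack=[empty] mem=[0,0,0,0]

(empty)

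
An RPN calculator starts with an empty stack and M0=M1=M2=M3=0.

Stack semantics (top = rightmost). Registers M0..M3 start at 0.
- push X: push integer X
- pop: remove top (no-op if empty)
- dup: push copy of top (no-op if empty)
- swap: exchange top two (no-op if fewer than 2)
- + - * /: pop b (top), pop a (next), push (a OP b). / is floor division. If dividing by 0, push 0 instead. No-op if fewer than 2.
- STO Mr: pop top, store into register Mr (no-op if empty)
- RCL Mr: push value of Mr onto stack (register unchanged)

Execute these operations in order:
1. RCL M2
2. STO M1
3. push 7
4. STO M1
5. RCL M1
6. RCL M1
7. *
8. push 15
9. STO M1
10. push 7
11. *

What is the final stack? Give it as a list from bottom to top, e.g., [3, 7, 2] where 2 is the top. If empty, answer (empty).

Answer: [343]

Derivation:
After op 1 (RCL M2): stack=[0] mem=[0,0,0,0]
After op 2 (STO M1): stack=[empty] mem=[0,0,0,0]
After op 3 (push 7): stack=[7] mem=[0,0,0,0]
After op 4 (STO M1): stack=[empty] mem=[0,7,0,0]
After op 5 (RCL M1): stack=[7] mem=[0,7,0,0]
After op 6 (RCL M1): stack=[7,7] mem=[0,7,0,0]
After op 7 (*): stack=[49] mem=[0,7,0,0]
After op 8 (push 15): stack=[49,15] mem=[0,7,0,0]
After op 9 (STO M1): stack=[49] mem=[0,15,0,0]
After op 10 (push 7): stack=[49,7] mem=[0,15,0,0]
After op 11 (*): stack=[343] mem=[0,15,0,0]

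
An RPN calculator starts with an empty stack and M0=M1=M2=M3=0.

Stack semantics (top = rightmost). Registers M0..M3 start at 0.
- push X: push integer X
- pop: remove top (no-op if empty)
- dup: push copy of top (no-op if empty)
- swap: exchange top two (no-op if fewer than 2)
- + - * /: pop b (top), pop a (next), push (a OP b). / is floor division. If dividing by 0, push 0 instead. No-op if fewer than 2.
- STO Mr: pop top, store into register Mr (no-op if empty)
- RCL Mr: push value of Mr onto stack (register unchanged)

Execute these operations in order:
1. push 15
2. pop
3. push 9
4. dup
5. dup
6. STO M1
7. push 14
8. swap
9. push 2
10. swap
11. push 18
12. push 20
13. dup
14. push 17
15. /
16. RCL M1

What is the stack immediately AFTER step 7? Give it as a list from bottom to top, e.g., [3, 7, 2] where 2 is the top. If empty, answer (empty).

After op 1 (push 15): stack=[15] mem=[0,0,0,0]
After op 2 (pop): stack=[empty] mem=[0,0,0,0]
After op 3 (push 9): stack=[9] mem=[0,0,0,0]
After op 4 (dup): stack=[9,9] mem=[0,0,0,0]
After op 5 (dup): stack=[9,9,9] mem=[0,0,0,0]
After op 6 (STO M1): stack=[9,9] mem=[0,9,0,0]
After op 7 (push 14): stack=[9,9,14] mem=[0,9,0,0]

[9, 9, 14]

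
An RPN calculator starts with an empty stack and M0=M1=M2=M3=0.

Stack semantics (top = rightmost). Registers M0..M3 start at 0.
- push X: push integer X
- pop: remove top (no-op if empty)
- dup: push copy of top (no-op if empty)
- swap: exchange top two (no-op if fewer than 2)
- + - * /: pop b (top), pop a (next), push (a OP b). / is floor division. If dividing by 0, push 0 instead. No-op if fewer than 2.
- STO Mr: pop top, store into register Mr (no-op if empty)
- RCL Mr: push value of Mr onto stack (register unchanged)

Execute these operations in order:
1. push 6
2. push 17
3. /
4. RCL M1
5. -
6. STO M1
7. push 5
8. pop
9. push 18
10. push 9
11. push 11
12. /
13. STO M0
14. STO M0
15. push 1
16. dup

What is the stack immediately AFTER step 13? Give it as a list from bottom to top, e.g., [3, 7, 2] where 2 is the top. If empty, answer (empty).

After op 1 (push 6): stack=[6] mem=[0,0,0,0]
After op 2 (push 17): stack=[6,17] mem=[0,0,0,0]
After op 3 (/): stack=[0] mem=[0,0,0,0]
After op 4 (RCL M1): stack=[0,0] mem=[0,0,0,0]
After op 5 (-): stack=[0] mem=[0,0,0,0]
After op 6 (STO M1): stack=[empty] mem=[0,0,0,0]
After op 7 (push 5): stack=[5] mem=[0,0,0,0]
After op 8 (pop): stack=[empty] mem=[0,0,0,0]
After op 9 (push 18): stack=[18] mem=[0,0,0,0]
After op 10 (push 9): stack=[18,9] mem=[0,0,0,0]
After op 11 (push 11): stack=[18,9,11] mem=[0,0,0,0]
After op 12 (/): stack=[18,0] mem=[0,0,0,0]
After op 13 (STO M0): stack=[18] mem=[0,0,0,0]

[18]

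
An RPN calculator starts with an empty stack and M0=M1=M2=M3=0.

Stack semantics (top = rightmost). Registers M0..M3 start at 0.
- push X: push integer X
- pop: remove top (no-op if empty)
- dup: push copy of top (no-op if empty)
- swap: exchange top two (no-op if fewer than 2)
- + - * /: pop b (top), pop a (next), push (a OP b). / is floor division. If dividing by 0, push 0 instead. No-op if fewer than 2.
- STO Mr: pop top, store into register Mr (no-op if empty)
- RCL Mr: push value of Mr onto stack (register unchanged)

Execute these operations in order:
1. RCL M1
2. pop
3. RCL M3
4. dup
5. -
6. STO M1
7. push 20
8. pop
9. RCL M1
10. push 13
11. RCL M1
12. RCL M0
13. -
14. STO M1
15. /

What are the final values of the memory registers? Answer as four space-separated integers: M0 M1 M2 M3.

After op 1 (RCL M1): stack=[0] mem=[0,0,0,0]
After op 2 (pop): stack=[empty] mem=[0,0,0,0]
After op 3 (RCL M3): stack=[0] mem=[0,0,0,0]
After op 4 (dup): stack=[0,0] mem=[0,0,0,0]
After op 5 (-): stack=[0] mem=[0,0,0,0]
After op 6 (STO M1): stack=[empty] mem=[0,0,0,0]
After op 7 (push 20): stack=[20] mem=[0,0,0,0]
After op 8 (pop): stack=[empty] mem=[0,0,0,0]
After op 9 (RCL M1): stack=[0] mem=[0,0,0,0]
After op 10 (push 13): stack=[0,13] mem=[0,0,0,0]
After op 11 (RCL M1): stack=[0,13,0] mem=[0,0,0,0]
After op 12 (RCL M0): stack=[0,13,0,0] mem=[0,0,0,0]
After op 13 (-): stack=[0,13,0] mem=[0,0,0,0]
After op 14 (STO M1): stack=[0,13] mem=[0,0,0,0]
After op 15 (/): stack=[0] mem=[0,0,0,0]

Answer: 0 0 0 0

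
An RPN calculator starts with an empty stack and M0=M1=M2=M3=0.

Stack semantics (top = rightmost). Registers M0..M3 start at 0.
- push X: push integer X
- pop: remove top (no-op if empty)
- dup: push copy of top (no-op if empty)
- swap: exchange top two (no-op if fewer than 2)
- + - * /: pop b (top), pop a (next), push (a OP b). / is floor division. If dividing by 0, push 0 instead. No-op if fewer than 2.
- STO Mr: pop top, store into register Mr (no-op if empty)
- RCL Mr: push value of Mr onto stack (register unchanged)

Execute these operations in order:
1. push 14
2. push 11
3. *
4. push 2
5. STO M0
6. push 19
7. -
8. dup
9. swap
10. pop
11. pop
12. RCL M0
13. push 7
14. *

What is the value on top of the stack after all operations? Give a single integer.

After op 1 (push 14): stack=[14] mem=[0,0,0,0]
After op 2 (push 11): stack=[14,11] mem=[0,0,0,0]
After op 3 (*): stack=[154] mem=[0,0,0,0]
After op 4 (push 2): stack=[154,2] mem=[0,0,0,0]
After op 5 (STO M0): stack=[154] mem=[2,0,0,0]
After op 6 (push 19): stack=[154,19] mem=[2,0,0,0]
After op 7 (-): stack=[135] mem=[2,0,0,0]
After op 8 (dup): stack=[135,135] mem=[2,0,0,0]
After op 9 (swap): stack=[135,135] mem=[2,0,0,0]
After op 10 (pop): stack=[135] mem=[2,0,0,0]
After op 11 (pop): stack=[empty] mem=[2,0,0,0]
After op 12 (RCL M0): stack=[2] mem=[2,0,0,0]
After op 13 (push 7): stack=[2,7] mem=[2,0,0,0]
After op 14 (*): stack=[14] mem=[2,0,0,0]

Answer: 14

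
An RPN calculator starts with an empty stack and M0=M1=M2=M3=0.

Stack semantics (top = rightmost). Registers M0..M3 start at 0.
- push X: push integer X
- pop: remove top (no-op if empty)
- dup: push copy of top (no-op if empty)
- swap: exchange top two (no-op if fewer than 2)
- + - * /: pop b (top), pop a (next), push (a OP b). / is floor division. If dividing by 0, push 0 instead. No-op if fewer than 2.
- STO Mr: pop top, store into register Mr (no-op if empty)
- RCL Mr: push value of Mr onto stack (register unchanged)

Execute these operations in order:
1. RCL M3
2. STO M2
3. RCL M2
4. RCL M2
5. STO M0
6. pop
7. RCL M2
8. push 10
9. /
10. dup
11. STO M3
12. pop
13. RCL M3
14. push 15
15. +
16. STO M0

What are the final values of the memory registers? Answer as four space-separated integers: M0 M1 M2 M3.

After op 1 (RCL M3): stack=[0] mem=[0,0,0,0]
After op 2 (STO M2): stack=[empty] mem=[0,0,0,0]
After op 3 (RCL M2): stack=[0] mem=[0,0,0,0]
After op 4 (RCL M2): stack=[0,0] mem=[0,0,0,0]
After op 5 (STO M0): stack=[0] mem=[0,0,0,0]
After op 6 (pop): stack=[empty] mem=[0,0,0,0]
After op 7 (RCL M2): stack=[0] mem=[0,0,0,0]
After op 8 (push 10): stack=[0,10] mem=[0,0,0,0]
After op 9 (/): stack=[0] mem=[0,0,0,0]
After op 10 (dup): stack=[0,0] mem=[0,0,0,0]
After op 11 (STO M3): stack=[0] mem=[0,0,0,0]
After op 12 (pop): stack=[empty] mem=[0,0,0,0]
After op 13 (RCL M3): stack=[0] mem=[0,0,0,0]
After op 14 (push 15): stack=[0,15] mem=[0,0,0,0]
After op 15 (+): stack=[15] mem=[0,0,0,0]
After op 16 (STO M0): stack=[empty] mem=[15,0,0,0]

Answer: 15 0 0 0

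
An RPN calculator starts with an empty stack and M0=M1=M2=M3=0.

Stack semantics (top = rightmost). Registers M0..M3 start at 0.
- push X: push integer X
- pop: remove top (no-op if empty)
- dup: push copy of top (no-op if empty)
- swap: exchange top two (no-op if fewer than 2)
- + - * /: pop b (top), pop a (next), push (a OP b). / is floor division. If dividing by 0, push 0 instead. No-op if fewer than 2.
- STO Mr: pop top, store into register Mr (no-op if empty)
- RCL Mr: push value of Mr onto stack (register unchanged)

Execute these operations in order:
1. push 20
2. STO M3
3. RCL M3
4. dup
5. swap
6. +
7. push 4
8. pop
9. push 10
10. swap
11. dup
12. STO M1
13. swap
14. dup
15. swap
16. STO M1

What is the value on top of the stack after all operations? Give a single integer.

Answer: 10

Derivation:
After op 1 (push 20): stack=[20] mem=[0,0,0,0]
After op 2 (STO M3): stack=[empty] mem=[0,0,0,20]
After op 3 (RCL M3): stack=[20] mem=[0,0,0,20]
After op 4 (dup): stack=[20,20] mem=[0,0,0,20]
After op 5 (swap): stack=[20,20] mem=[0,0,0,20]
After op 6 (+): stack=[40] mem=[0,0,0,20]
After op 7 (push 4): stack=[40,4] mem=[0,0,0,20]
After op 8 (pop): stack=[40] mem=[0,0,0,20]
After op 9 (push 10): stack=[40,10] mem=[0,0,0,20]
After op 10 (swap): stack=[10,40] mem=[0,0,0,20]
After op 11 (dup): stack=[10,40,40] mem=[0,0,0,20]
After op 12 (STO M1): stack=[10,40] mem=[0,40,0,20]
After op 13 (swap): stack=[40,10] mem=[0,40,0,20]
After op 14 (dup): stack=[40,10,10] mem=[0,40,0,20]
After op 15 (swap): stack=[40,10,10] mem=[0,40,0,20]
After op 16 (STO M1): stack=[40,10] mem=[0,10,0,20]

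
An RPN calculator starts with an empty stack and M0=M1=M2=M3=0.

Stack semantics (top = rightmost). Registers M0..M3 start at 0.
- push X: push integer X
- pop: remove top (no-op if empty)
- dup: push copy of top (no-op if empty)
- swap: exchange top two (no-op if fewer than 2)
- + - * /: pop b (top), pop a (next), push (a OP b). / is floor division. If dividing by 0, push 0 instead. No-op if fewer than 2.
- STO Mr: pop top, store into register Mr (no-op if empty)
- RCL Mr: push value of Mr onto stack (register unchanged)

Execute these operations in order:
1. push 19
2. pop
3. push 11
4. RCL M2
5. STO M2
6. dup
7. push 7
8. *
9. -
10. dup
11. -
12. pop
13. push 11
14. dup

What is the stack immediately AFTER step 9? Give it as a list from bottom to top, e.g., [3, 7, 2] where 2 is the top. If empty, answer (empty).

After op 1 (push 19): stack=[19] mem=[0,0,0,0]
After op 2 (pop): stack=[empty] mem=[0,0,0,0]
After op 3 (push 11): stack=[11] mem=[0,0,0,0]
After op 4 (RCL M2): stack=[11,0] mem=[0,0,0,0]
After op 5 (STO M2): stack=[11] mem=[0,0,0,0]
After op 6 (dup): stack=[11,11] mem=[0,0,0,0]
After op 7 (push 7): stack=[11,11,7] mem=[0,0,0,0]
After op 8 (*): stack=[11,77] mem=[0,0,0,0]
After op 9 (-): stack=[-66] mem=[0,0,0,0]

[-66]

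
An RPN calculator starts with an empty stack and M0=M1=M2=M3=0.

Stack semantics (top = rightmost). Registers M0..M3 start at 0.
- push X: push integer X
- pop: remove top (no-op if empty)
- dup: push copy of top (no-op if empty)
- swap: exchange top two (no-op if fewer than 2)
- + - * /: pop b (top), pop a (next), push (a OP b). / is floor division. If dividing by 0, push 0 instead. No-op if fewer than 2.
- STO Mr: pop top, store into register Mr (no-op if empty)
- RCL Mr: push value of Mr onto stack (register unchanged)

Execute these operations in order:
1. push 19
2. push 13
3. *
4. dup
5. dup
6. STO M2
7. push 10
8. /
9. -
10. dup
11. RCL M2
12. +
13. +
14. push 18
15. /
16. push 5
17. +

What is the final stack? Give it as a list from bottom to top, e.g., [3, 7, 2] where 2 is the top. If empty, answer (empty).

After op 1 (push 19): stack=[19] mem=[0,0,0,0]
After op 2 (push 13): stack=[19,13] mem=[0,0,0,0]
After op 3 (*): stack=[247] mem=[0,0,0,0]
After op 4 (dup): stack=[247,247] mem=[0,0,0,0]
After op 5 (dup): stack=[247,247,247] mem=[0,0,0,0]
After op 6 (STO M2): stack=[247,247] mem=[0,0,247,0]
After op 7 (push 10): stack=[247,247,10] mem=[0,0,247,0]
After op 8 (/): stack=[247,24] mem=[0,0,247,0]
After op 9 (-): stack=[223] mem=[0,0,247,0]
After op 10 (dup): stack=[223,223] mem=[0,0,247,0]
After op 11 (RCL M2): stack=[223,223,247] mem=[0,0,247,0]
After op 12 (+): stack=[223,470] mem=[0,0,247,0]
After op 13 (+): stack=[693] mem=[0,0,247,0]
After op 14 (push 18): stack=[693,18] mem=[0,0,247,0]
After op 15 (/): stack=[38] mem=[0,0,247,0]
After op 16 (push 5): stack=[38,5] mem=[0,0,247,0]
After op 17 (+): stack=[43] mem=[0,0,247,0]

Answer: [43]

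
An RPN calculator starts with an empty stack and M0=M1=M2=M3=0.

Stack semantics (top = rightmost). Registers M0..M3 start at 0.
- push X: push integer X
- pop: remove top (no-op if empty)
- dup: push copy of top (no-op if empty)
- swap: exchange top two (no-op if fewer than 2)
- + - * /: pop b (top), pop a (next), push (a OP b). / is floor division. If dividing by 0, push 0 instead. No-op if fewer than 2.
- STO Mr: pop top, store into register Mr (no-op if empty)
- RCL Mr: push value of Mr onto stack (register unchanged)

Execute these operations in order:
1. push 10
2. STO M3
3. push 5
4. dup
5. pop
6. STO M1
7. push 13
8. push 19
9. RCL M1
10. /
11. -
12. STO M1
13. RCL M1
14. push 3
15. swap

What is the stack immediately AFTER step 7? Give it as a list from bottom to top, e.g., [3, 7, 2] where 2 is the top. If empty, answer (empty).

After op 1 (push 10): stack=[10] mem=[0,0,0,0]
After op 2 (STO M3): stack=[empty] mem=[0,0,0,10]
After op 3 (push 5): stack=[5] mem=[0,0,0,10]
After op 4 (dup): stack=[5,5] mem=[0,0,0,10]
After op 5 (pop): stack=[5] mem=[0,0,0,10]
After op 6 (STO M1): stack=[empty] mem=[0,5,0,10]
After op 7 (push 13): stack=[13] mem=[0,5,0,10]

[13]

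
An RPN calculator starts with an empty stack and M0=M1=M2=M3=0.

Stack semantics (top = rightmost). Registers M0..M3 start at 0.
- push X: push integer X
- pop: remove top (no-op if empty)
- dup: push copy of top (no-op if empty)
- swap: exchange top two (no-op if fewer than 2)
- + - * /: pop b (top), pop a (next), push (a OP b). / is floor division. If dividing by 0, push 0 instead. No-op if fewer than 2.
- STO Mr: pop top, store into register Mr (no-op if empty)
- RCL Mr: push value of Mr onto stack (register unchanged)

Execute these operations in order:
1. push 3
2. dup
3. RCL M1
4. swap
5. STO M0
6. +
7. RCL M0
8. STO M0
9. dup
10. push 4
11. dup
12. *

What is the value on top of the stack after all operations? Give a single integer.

Answer: 16

Derivation:
After op 1 (push 3): stack=[3] mem=[0,0,0,0]
After op 2 (dup): stack=[3,3] mem=[0,0,0,0]
After op 3 (RCL M1): stack=[3,3,0] mem=[0,0,0,0]
After op 4 (swap): stack=[3,0,3] mem=[0,0,0,0]
After op 5 (STO M0): stack=[3,0] mem=[3,0,0,0]
After op 6 (+): stack=[3] mem=[3,0,0,0]
After op 7 (RCL M0): stack=[3,3] mem=[3,0,0,0]
After op 8 (STO M0): stack=[3] mem=[3,0,0,0]
After op 9 (dup): stack=[3,3] mem=[3,0,0,0]
After op 10 (push 4): stack=[3,3,4] mem=[3,0,0,0]
After op 11 (dup): stack=[3,3,4,4] mem=[3,0,0,0]
After op 12 (*): stack=[3,3,16] mem=[3,0,0,0]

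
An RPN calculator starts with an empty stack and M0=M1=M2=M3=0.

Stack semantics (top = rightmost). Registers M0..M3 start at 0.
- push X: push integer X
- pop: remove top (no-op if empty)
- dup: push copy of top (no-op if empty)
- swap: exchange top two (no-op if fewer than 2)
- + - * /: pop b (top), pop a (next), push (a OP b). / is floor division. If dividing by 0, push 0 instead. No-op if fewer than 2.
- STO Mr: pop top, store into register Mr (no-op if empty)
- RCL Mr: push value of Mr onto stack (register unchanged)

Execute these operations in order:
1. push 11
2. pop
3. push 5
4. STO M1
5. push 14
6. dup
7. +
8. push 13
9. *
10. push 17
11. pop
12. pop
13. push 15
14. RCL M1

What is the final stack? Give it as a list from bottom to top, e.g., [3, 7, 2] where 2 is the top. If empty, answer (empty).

After op 1 (push 11): stack=[11] mem=[0,0,0,0]
After op 2 (pop): stack=[empty] mem=[0,0,0,0]
After op 3 (push 5): stack=[5] mem=[0,0,0,0]
After op 4 (STO M1): stack=[empty] mem=[0,5,0,0]
After op 5 (push 14): stack=[14] mem=[0,5,0,0]
After op 6 (dup): stack=[14,14] mem=[0,5,0,0]
After op 7 (+): stack=[28] mem=[0,5,0,0]
After op 8 (push 13): stack=[28,13] mem=[0,5,0,0]
After op 9 (*): stack=[364] mem=[0,5,0,0]
After op 10 (push 17): stack=[364,17] mem=[0,5,0,0]
After op 11 (pop): stack=[364] mem=[0,5,0,0]
After op 12 (pop): stack=[empty] mem=[0,5,0,0]
After op 13 (push 15): stack=[15] mem=[0,5,0,0]
After op 14 (RCL M1): stack=[15,5] mem=[0,5,0,0]

Answer: [15, 5]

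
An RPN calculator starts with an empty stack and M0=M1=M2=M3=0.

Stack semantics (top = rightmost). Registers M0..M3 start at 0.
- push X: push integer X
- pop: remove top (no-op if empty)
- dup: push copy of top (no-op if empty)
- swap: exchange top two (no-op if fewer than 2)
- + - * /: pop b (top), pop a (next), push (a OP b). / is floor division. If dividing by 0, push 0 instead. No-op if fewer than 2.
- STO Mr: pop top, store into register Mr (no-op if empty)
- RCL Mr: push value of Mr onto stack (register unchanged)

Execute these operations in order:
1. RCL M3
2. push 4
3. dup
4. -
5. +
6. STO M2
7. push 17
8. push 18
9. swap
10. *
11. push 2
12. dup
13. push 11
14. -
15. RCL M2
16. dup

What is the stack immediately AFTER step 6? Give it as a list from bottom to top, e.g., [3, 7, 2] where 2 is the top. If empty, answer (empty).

After op 1 (RCL M3): stack=[0] mem=[0,0,0,0]
After op 2 (push 4): stack=[0,4] mem=[0,0,0,0]
After op 3 (dup): stack=[0,4,4] mem=[0,0,0,0]
After op 4 (-): stack=[0,0] mem=[0,0,0,0]
After op 5 (+): stack=[0] mem=[0,0,0,0]
After op 6 (STO M2): stack=[empty] mem=[0,0,0,0]

(empty)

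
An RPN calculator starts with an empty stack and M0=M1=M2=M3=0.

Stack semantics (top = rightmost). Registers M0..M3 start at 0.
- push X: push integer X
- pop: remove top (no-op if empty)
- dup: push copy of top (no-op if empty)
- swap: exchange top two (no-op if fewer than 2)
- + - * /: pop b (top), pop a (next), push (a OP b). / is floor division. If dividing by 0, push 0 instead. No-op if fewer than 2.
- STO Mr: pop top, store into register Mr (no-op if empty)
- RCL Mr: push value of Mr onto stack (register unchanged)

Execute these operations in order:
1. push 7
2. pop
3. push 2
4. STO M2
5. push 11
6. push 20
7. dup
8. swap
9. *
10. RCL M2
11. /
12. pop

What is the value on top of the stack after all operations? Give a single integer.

After op 1 (push 7): stack=[7] mem=[0,0,0,0]
After op 2 (pop): stack=[empty] mem=[0,0,0,0]
After op 3 (push 2): stack=[2] mem=[0,0,0,0]
After op 4 (STO M2): stack=[empty] mem=[0,0,2,0]
After op 5 (push 11): stack=[11] mem=[0,0,2,0]
After op 6 (push 20): stack=[11,20] mem=[0,0,2,0]
After op 7 (dup): stack=[11,20,20] mem=[0,0,2,0]
After op 8 (swap): stack=[11,20,20] mem=[0,0,2,0]
After op 9 (*): stack=[11,400] mem=[0,0,2,0]
After op 10 (RCL M2): stack=[11,400,2] mem=[0,0,2,0]
After op 11 (/): stack=[11,200] mem=[0,0,2,0]
After op 12 (pop): stack=[11] mem=[0,0,2,0]

Answer: 11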